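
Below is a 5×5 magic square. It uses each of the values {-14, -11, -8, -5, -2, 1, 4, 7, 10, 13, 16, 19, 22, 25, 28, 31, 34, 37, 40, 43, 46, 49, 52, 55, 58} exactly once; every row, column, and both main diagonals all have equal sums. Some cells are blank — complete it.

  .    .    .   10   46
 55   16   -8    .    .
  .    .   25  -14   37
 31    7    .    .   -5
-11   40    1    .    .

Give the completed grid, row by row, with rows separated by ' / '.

22 -2 34 10 46 / 55 16 -8 43 4 / 13 49 25 -14 37 / 31 7 58 19 -5 / -11 40 1 52 28

The 25 entries sum to 550, so each line sums to 550/5 = 110.
Using anti-diagonal: 46 + 25 + 7 + (-11) + ? → (2,4) = 110 − 67 = 43.
The remaining cell in row 2 is (2,5) = 110 − 106 = 4.
The remaining cell in column 5 is (5,5) = 110 − 82 = 28.
Using row 5: -11 + 40 + 1 + 28 + ? → (5,4) = 110 − 58 = 52.
Column 4: 10 + 43 + (-14) + 52 + ? = 110, so (4,4) = 19.
The remaining cell in main diagonal is (1,1) = 110 − 88 = 22.
Row 4: 31 + 7 + 19 + (-5) + ? = 110, so (4,3) = 58.
Column 1 must total 110; the given cells sum to 97, so (3,1) = 13.
Column 3: -8 + 25 + 58 + 1 + ? = 110, so (1,3) = 34.
Row 1 needs 110; the known cells sum to 112, so (1,2) = -2.
The remaining cell in row 3 is (3,2) = 110 − 61 = 49.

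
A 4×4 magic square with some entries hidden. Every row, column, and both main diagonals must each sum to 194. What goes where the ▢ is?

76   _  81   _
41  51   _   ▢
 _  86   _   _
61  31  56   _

66

Row 4 must total 194; the given cells sum to 148, so (4,4) = 46.
From column 1, 194 − (76 + 41 + 61) gives (3,1) = 16.
The remaining cell in column 2 is (1,2) = 194 − 168 = 26.
Main diagonal needs 194; the known cells sum to 173, so (3,3) = 21.
Row 1 needs 194; the known cells sum to 183, so (1,4) = 11.
From row 3, 194 − (16 + 86 + 21) gives (3,4) = 71.
The remaining cell in column 3 is (2,3) = 194 − 158 = 36.
From column 4, 194 − (11 + 71 + 46) gives (2,4) = 66.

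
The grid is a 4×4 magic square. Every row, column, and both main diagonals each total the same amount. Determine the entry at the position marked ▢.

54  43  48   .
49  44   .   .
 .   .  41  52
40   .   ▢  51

Main diagonal is complete and sums to 190; that is the magic constant.
From row 1, 190 − (54 + 43 + 48) gives (1,4) = 45.
From column 1, 190 − (54 + 49 + 40) gives (3,1) = 47.
Column 4: 45 + 52 + 51 + ? = 190, so (2,4) = 42.
Row 2 must total 190; the given cells sum to 135, so (2,3) = 55.
Row 3: 47 + 41 + 52 + ? = 190, so (3,2) = 50.
Column 2 needs 190; the known cells sum to 137, so (4,2) = 53.
Using column 3: 48 + 55 + 41 + ? → (4,3) = 190 − 144 = 46.

46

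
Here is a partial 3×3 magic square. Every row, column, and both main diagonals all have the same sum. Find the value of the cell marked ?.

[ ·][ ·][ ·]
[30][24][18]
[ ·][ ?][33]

Row 2 is complete and sums to 72; that is the magic constant.
Column 3 must total 72; the given cells sum to 51, so (1,3) = 21.
Main diagonal needs 72; the known cells sum to 57, so (1,1) = 15.
Anti-diagonal: 21 + 24 + ? = 72, so (3,1) = 27.
Row 1 must total 72; the given cells sum to 36, so (1,2) = 36.
Using row 3: 27 + 33 + ? → (3,2) = 72 − 60 = 12.

12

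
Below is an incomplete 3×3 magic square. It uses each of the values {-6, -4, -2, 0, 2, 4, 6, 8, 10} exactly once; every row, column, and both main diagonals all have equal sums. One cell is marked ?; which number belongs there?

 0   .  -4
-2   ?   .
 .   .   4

2

The 9 entries sum to 18, so each line sums to 18/3 = 6.
Row 1: 0 + (-4) + ? = 6, so (1,2) = 10.
Column 1: 0 + (-2) + ? = 6, so (3,1) = 8.
From column 3, 6 − (-4 + 4) gives (2,3) = 6.
Main diagonal: 0 + 4 + ? = 6, so (2,2) = 2.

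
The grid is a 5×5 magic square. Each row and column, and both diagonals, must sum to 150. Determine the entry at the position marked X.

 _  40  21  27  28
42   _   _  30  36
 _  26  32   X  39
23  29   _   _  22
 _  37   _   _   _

33

Using row 1: 40 + 21 + 27 + 28 + ? → (1,1) = 150 − 116 = 34.
Column 2: 40 + 26 + 29 + 37 + ? = 150, so (2,2) = 18.
From column 5, 150 − (28 + 36 + 39 + 22) gives (5,5) = 25.
The remaining cell in main diagonal is (4,4) = 150 − 109 = 41.
Using anti-diagonal: 28 + 30 + 32 + 29 + ? → (5,1) = 150 − 119 = 31.
The remaining cell in row 2 is (2,3) = 150 − 126 = 24.
From row 4, 150 − (23 + 29 + 41 + 22) gives (4,3) = 35.
Column 1 must total 150; the given cells sum to 130, so (3,1) = 20.
Column 3 needs 150; the known cells sum to 112, so (5,3) = 38.
Row 3 must total 150; the given cells sum to 117, so (3,4) = 33.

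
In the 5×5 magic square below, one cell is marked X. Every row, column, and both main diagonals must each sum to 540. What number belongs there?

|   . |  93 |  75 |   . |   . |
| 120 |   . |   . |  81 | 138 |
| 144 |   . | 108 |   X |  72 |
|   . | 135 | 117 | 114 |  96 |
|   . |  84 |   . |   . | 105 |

90

Row 4: 135 + 117 + 114 + 96 + ? = 540, so (4,1) = 78.
From column 5, 540 − (138 + 72 + 96 + 105) gives (1,5) = 129.
Using anti-diagonal: 129 + 81 + 108 + 135 + ? → (5,1) = 540 − 453 = 87.
From column 1, 540 − (120 + 144 + 78 + 87) gives (1,1) = 111.
The remaining cell in main diagonal is (2,2) = 540 − 438 = 102.
Row 1 needs 540; the known cells sum to 408, so (1,4) = 132.
Row 2 needs 540; the known cells sum to 441, so (2,3) = 99.
Using column 2: 93 + 102 + 135 + 84 + ? → (3,2) = 540 − 414 = 126.
The remaining cell in column 3 is (5,3) = 540 − 399 = 141.
Row 3: 144 + 126 + 108 + 72 + ? = 540, so (3,4) = 90.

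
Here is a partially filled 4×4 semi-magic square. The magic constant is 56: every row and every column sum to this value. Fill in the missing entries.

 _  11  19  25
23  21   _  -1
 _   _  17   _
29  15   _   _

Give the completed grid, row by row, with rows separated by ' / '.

Row 1: 11 + 19 + 25 + ? = 56, so (1,1) = 1.
Row 2 must total 56; the given cells sum to 43, so (2,3) = 13.
Column 1 must total 56; the given cells sum to 53, so (3,1) = 3.
The remaining cell in column 2 is (3,2) = 56 − 47 = 9.
From column 3, 56 − (19 + 13 + 17) gives (4,3) = 7.
Row 3 must total 56; the given cells sum to 29, so (3,4) = 27.
Using row 4: 29 + 15 + 7 + ? → (4,4) = 56 − 51 = 5.

1 11 19 25 / 23 21 13 -1 / 3 9 17 27 / 29 15 7 5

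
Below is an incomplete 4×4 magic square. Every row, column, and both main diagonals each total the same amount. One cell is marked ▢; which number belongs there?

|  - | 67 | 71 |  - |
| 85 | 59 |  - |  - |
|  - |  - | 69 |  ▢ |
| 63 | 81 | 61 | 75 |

83

Row 4 is complete and sums to 280; that is the magic constant.
Using column 2: 67 + 59 + 81 + ? → (3,2) = 280 − 207 = 73.
Column 3: 71 + 69 + 61 + ? = 280, so (2,3) = 79.
Main diagonal: 59 + 69 + 75 + ? = 280, so (1,1) = 77.
Anti-diagonal: 79 + 73 + 63 + ? = 280, so (1,4) = 65.
Row 2 needs 280; the known cells sum to 223, so (2,4) = 57.
The remaining cell in column 1 is (3,1) = 280 − 225 = 55.
Column 4 must total 280; the given cells sum to 197, so (3,4) = 83.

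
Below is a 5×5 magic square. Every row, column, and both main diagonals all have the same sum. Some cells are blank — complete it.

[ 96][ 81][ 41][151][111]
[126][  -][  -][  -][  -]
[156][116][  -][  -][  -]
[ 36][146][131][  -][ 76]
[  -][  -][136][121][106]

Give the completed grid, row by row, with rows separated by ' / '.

96 81 41 151 111 / 126 86 71 56 141 / 156 116 101 61 46 / 36 146 131 91 76 / 66 51 136 121 106

Row 1 is already complete: 96 + 81 + 41 + 151 + 111 = 480, so that is the magic constant.
Row 4 must total 480; the given cells sum to 389, so (4,4) = 91.
The remaining cell in column 1 is (5,1) = 480 − 414 = 66.
The remaining cell in row 5 is (5,2) = 480 − 429 = 51.
The remaining cell in column 2 is (2,2) = 480 − 394 = 86.
Main diagonal must total 480; the given cells sum to 379, so (3,3) = 101.
From anti-diagonal, 480 − (111 + 101 + 146 + 66) gives (2,4) = 56.
Using column 3: 41 + 101 + 131 + 136 + ? → (2,3) = 480 − 409 = 71.
Column 4 must total 480; the given cells sum to 419, so (3,4) = 61.
Row 2: 126 + 86 + 71 + 56 + ? = 480, so (2,5) = 141.
From row 3, 480 − (156 + 116 + 101 + 61) gives (3,5) = 46.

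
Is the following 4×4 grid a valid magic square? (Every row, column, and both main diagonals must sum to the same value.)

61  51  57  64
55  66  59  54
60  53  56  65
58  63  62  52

Row 1: 61 + 51 + 57 + 64 = 233.
Row 2: 55 + 66 + 59 + 54 = 234.
Row 3: 60 + 53 + 56 + 65 = 234.
Row 4: 58 + 63 + 62 + 52 = 235.
Column 1: 61 + 55 + 60 + 58 = 234.
Column 2: 51 + 66 + 53 + 63 = 233.
Column 3: 57 + 59 + 56 + 62 = 234.
Column 4: 64 + 54 + 65 + 52 = 235.
Main diagonal: 61 + 66 + 56 + 52 = 235.
Anti-diagonal: 64 + 59 + 53 + 58 = 234.

No — column 1 sums to 234 but row 4 sums to 235.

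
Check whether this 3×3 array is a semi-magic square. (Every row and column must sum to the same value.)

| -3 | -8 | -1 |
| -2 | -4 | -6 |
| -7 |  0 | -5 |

Yes

Row 1: -3 + (-8) + (-1) = -12.
Row 2: -2 + (-4) + (-6) = -12.
Row 3: -7 + 0 + (-5) = -12.
Column 1: -3 + (-2) + (-7) = -12.
Column 2: -8 + (-4) + 0 = -12.
Column 3: -1 + (-6) + (-5) = -12.
All lines sum to -12.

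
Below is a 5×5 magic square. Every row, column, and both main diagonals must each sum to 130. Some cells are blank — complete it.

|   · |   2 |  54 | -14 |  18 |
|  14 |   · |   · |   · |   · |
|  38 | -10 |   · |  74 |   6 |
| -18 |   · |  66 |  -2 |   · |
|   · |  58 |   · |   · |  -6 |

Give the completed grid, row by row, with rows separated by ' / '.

70 2 54 -14 18 / 14 46 -22 30 62 / 38 -10 22 74 6 / -18 34 66 -2 50 / 26 58 10 42 -6

Using row 1: 2 + 54 + (-14) + 18 + ? → (1,1) = 130 − 60 = 70.
From row 3, 130 − (38 + (-10) + 74 + 6) gives (3,3) = 22.
Column 1: 70 + 14 + 38 + (-18) + ? = 130, so (5,1) = 26.
Main diagonal needs 130; the known cells sum to 84, so (2,2) = 46.
The remaining cell in column 2 is (4,2) = 130 − 96 = 34.
From anti-diagonal, 130 − (18 + 22 + 34 + 26) gives (2,4) = 30.
From row 4, 130 − (-18 + 34 + 66 + (-2)) gives (4,5) = 50.
Column 4 must total 130; the given cells sum to 88, so (5,4) = 42.
Column 5 must total 130; the given cells sum to 68, so (2,5) = 62.
Row 2 needs 130; the known cells sum to 152, so (2,3) = -22.
Row 5: 26 + 58 + 42 + (-6) + ? = 130, so (5,3) = 10.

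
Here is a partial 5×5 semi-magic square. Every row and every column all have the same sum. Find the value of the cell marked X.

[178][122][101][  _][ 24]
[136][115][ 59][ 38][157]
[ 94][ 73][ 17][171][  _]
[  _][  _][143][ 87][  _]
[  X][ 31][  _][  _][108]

Row 2 is complete and sums to 505; that is the magic constant.
Row 1: 178 + 122 + 101 + 24 + ? = 505, so (1,4) = 80.
Row 3: 94 + 73 + 17 + 171 + ? = 505, so (3,5) = 150.
Using column 2: 122 + 115 + 73 + 31 + ? → (4,2) = 505 − 341 = 164.
Using column 3: 101 + 59 + 17 + 143 + ? → (5,3) = 505 − 320 = 185.
Column 4 must total 505; the given cells sum to 376, so (5,4) = 129.
Column 5: 24 + 157 + 150 + 108 + ? = 505, so (4,5) = 66.
From row 4, 505 − (164 + 143 + 87 + 66) gives (4,1) = 45.
Row 5 needs 505; the known cells sum to 453, so (5,1) = 52.

52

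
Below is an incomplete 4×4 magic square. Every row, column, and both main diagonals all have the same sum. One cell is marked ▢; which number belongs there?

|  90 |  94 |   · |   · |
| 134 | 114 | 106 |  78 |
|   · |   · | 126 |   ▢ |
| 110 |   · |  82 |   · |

122

Row 2 is complete and sums to 432; that is the magic constant.
Using column 1: 90 + 134 + 110 + ? → (3,1) = 432 − 334 = 98.
Using column 3: 106 + 126 + 82 + ? → (1,3) = 432 − 314 = 118.
Main diagonal must total 432; the given cells sum to 330, so (4,4) = 102.
Row 1 needs 432; the known cells sum to 302, so (1,4) = 130.
From row 4, 432 − (110 + 82 + 102) gives (4,2) = 138.
Using column 2: 94 + 114 + 138 + ? → (3,2) = 432 − 346 = 86.
Using column 4: 130 + 78 + 102 + ? → (3,4) = 432 − 310 = 122.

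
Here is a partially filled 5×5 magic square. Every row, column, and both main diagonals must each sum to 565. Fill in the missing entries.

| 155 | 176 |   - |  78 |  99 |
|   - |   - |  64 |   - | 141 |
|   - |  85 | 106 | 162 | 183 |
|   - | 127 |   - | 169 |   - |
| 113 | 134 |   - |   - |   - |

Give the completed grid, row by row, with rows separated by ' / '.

Row 1 needs 565; the known cells sum to 508, so (1,3) = 57.
Using row 3: 85 + 106 + 162 + 183 + ? → (3,1) = 565 − 536 = 29.
Column 2 needs 565; the known cells sum to 522, so (2,2) = 43.
The remaining cell in main diagonal is (5,5) = 565 − 473 = 92.
Anti-diagonal: 99 + 106 + 127 + 113 + ? = 565, so (2,4) = 120.
The remaining cell in row 2 is (2,1) = 565 − 368 = 197.
Column 1 needs 565; the known cells sum to 494, so (4,1) = 71.
From column 4, 565 − (78 + 120 + 162 + 169) gives (5,4) = 36.
Column 5 needs 565; the known cells sum to 515, so (4,5) = 50.
The remaining cell in row 4 is (4,3) = 565 − 417 = 148.
Row 5: 113 + 134 + 36 + 92 + ? = 565, so (5,3) = 190.

155 176 57 78 99 / 197 43 64 120 141 / 29 85 106 162 183 / 71 127 148 169 50 / 113 134 190 36 92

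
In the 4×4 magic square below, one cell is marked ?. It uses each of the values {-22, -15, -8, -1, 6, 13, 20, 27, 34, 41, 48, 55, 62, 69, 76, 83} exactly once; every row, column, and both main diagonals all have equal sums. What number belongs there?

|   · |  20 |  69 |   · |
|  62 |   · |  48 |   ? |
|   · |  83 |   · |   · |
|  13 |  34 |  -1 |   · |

27

The 16 entries sum to 488, so each line sums to 488/4 = 122.
Row 4 needs 122; the known cells sum to 46, so (4,4) = 76.
Column 2: 20 + 83 + 34 + ? = 122, so (2,2) = -15.
The remaining cell in column 3 is (3,3) = 122 − 116 = 6.
From main diagonal, 122 − (-15 + 6 + 76) gives (1,1) = 55.
Anti-diagonal must total 122; the given cells sum to 144, so (1,4) = -22.
The remaining cell in row 2 is (2,4) = 122 − 95 = 27.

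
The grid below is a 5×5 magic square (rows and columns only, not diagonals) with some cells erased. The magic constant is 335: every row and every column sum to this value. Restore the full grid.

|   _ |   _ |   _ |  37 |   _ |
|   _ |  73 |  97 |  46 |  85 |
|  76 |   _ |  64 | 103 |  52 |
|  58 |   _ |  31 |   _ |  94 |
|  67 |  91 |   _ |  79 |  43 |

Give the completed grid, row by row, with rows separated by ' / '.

From row 2, 335 − (73 + 97 + 46 + 85) gives (2,1) = 34.
The remaining cell in row 3 is (3,2) = 335 − 295 = 40.
The remaining cell in row 5 is (5,3) = 335 − 280 = 55.
The remaining cell in column 1 is (1,1) = 335 − 235 = 100.
Column 3 needs 335; the known cells sum to 247, so (1,3) = 88.
Column 4 needs 335; the known cells sum to 265, so (4,4) = 70.
Column 5 needs 335; the known cells sum to 274, so (1,5) = 61.
Using row 1: 100 + 88 + 37 + 61 + ? → (1,2) = 335 − 286 = 49.
The remaining cell in row 4 is (4,2) = 335 − 253 = 82.

100 49 88 37 61 / 34 73 97 46 85 / 76 40 64 103 52 / 58 82 31 70 94 / 67 91 55 79 43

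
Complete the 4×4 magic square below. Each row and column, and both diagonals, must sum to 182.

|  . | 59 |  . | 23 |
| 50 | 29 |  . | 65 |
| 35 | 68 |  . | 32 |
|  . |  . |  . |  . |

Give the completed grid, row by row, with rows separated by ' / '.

Row 2: 50 + 29 + 65 + ? = 182, so (2,3) = 38.
Using row 3: 35 + 68 + 32 + ? → (3,3) = 182 − 135 = 47.
Column 2 must total 182; the given cells sum to 156, so (4,2) = 26.
Column 4 must total 182; the given cells sum to 120, so (4,4) = 62.
Main diagonal needs 182; the known cells sum to 138, so (1,1) = 44.
Using anti-diagonal: 23 + 38 + 68 + ? → (4,1) = 182 − 129 = 53.
Row 1 needs 182; the known cells sum to 126, so (1,3) = 56.
Row 4: 53 + 26 + 62 + ? = 182, so (4,3) = 41.

44 59 56 23 / 50 29 38 65 / 35 68 47 32 / 53 26 41 62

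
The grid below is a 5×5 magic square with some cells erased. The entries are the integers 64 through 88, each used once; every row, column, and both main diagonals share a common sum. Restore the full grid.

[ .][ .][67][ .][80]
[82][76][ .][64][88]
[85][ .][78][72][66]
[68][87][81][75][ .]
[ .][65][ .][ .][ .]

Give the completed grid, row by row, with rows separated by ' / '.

74 73 67 86 80 / 82 76 70 64 88 / 85 79 78 72 66 / 68 87 81 75 69 / 71 65 84 83 77

The entries are 64 through 88, which sum to 1900, so each line sums to 1900/5 = 380.
Using row 2: 82 + 76 + 64 + 88 + ? → (2,3) = 380 − 310 = 70.
Using row 3: 85 + 78 + 72 + 66 + ? → (3,2) = 380 − 301 = 79.
Using row 4: 68 + 87 + 81 + 75 + ? → (4,5) = 380 − 311 = 69.
The remaining cell in column 2 is (1,2) = 380 − 307 = 73.
The remaining cell in column 3 is (5,3) = 380 − 296 = 84.
Column 5 must total 380; the given cells sum to 303, so (5,5) = 77.
Main diagonal must total 380; the given cells sum to 306, so (1,1) = 74.
The remaining cell in anti-diagonal is (5,1) = 380 − 309 = 71.
The remaining cell in row 1 is (1,4) = 380 − 294 = 86.
The remaining cell in row 5 is (5,4) = 380 − 297 = 83.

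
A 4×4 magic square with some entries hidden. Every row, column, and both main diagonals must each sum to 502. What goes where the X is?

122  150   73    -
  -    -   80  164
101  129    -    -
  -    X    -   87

108

Row 1 must total 502; the given cells sum to 345, so (1,4) = 157.
Column 4 must total 502; the given cells sum to 408, so (3,4) = 94.
Anti-diagonal: 157 + 80 + 129 + ? = 502, so (4,1) = 136.
Using row 3: 101 + 129 + 94 + ? → (3,3) = 502 − 324 = 178.
From column 1, 502 − (122 + 101 + 136) gives (2,1) = 143.
Column 3: 73 + 80 + 178 + ? = 502, so (4,3) = 171.
The remaining cell in main diagonal is (2,2) = 502 − 387 = 115.
The remaining cell in row 4 is (4,2) = 502 − 394 = 108.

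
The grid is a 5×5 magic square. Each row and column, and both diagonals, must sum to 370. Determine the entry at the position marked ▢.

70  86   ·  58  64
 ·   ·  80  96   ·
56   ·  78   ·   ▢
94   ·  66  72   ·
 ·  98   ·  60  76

The remaining cell in row 1 is (1,3) = 370 − 278 = 92.
Column 3 must total 370; the given cells sum to 316, so (5,3) = 54.
The remaining cell in column 4 is (3,4) = 370 − 286 = 84.
Main diagonal needs 370; the known cells sum to 296, so (2,2) = 74.
From row 5, 370 − (98 + 54 + 60 + 76) gives (5,1) = 82.
From column 1, 370 − (70 + 56 + 94 + 82) gives (2,1) = 68.
Anti-diagonal: 64 + 96 + 78 + 82 + ? = 370, so (4,2) = 50.
Row 2: 68 + 74 + 80 + 96 + ? = 370, so (2,5) = 52.
Using row 4: 94 + 50 + 66 + 72 + ? → (4,5) = 370 − 282 = 88.
Column 2 needs 370; the known cells sum to 308, so (3,2) = 62.
Column 5 needs 370; the known cells sum to 280, so (3,5) = 90.

90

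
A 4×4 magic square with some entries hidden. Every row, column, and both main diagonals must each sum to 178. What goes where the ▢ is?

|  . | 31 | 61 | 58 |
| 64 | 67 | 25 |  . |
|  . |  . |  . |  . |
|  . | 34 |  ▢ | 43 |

52

The remaining cell in row 1 is (1,1) = 178 − 150 = 28.
Row 2: 64 + 67 + 25 + ? = 178, so (2,4) = 22.
Column 2 must total 178; the given cells sum to 132, so (3,2) = 46.
Column 4: 58 + 22 + 43 + ? = 178, so (3,4) = 55.
Main diagonal: 28 + 67 + 43 + ? = 178, so (3,3) = 40.
Using anti-diagonal: 58 + 25 + 46 + ? → (4,1) = 178 − 129 = 49.
Row 3: 46 + 40 + 55 + ? = 178, so (3,1) = 37.
The remaining cell in row 4 is (4,3) = 178 − 126 = 52.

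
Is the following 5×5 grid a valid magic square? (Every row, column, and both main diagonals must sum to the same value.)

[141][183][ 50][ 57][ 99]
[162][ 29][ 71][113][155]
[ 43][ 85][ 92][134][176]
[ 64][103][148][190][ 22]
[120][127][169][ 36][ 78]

No — main diagonal sums to 530 but anti-diagonal sums to 527.

Row 1: 141 + 183 + 50 + 57 + 99 = 530.
Row 2: 162 + 29 + 71 + 113 + 155 = 530.
Row 3: 43 + 85 + 92 + 134 + 176 = 530.
Row 4: 64 + 103 + 148 + 190 + 22 = 527.
Row 5: 120 + 127 + 169 + 36 + 78 = 530.
Column 1: 141 + 162 + 43 + 64 + 120 = 530.
Column 2: 183 + 29 + 85 + 103 + 127 = 527.
Column 3: 50 + 71 + 92 + 148 + 169 = 530.
Column 4: 57 + 113 + 134 + 190 + 36 = 530.
Column 5: 99 + 155 + 176 + 22 + 78 = 530.
Main diagonal: 141 + 29 + 92 + 190 + 78 = 530.
Anti-diagonal: 99 + 113 + 92 + 103 + 120 = 527.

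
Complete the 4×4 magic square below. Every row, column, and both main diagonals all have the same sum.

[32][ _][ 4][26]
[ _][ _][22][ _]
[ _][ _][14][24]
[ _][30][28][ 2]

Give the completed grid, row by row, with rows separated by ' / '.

32 6 4 26 / 10 20 22 16 / 18 12 14 24 / 8 30 28 2

Column 3 is already complete: 4 + 22 + 14 + 28 = 68, so that is the magic constant.
From row 1, 68 − (32 + 4 + 26) gives (1,2) = 6.
Row 4 needs 68; the known cells sum to 60, so (4,1) = 8.
From column 4, 68 − (26 + 24 + 2) gives (2,4) = 16.
Main diagonal must total 68; the given cells sum to 48, so (2,2) = 20.
From anti-diagonal, 68 − (26 + 22 + 8) gives (3,2) = 12.
The remaining cell in row 2 is (2,1) = 68 − 58 = 10.
From row 3, 68 − (12 + 14 + 24) gives (3,1) = 18.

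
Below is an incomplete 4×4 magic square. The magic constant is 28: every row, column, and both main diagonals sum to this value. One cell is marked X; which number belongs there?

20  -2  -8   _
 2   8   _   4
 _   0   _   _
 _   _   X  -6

16

From row 1, 28 − (20 + (-2) + (-8)) gives (1,4) = 18.
Row 2: 2 + 8 + 4 + ? = 28, so (2,3) = 14.
From column 2, 28 − (-2 + 8 + 0) gives (4,2) = 22.
Column 4 needs 28; the known cells sum to 16, so (3,4) = 12.
From main diagonal, 28 − (20 + 8 + (-6)) gives (3,3) = 6.
Anti-diagonal needs 28; the known cells sum to 32, so (4,1) = -4.
Row 3 needs 28; the known cells sum to 18, so (3,1) = 10.
The remaining cell in row 4 is (4,3) = 28 − 12 = 16.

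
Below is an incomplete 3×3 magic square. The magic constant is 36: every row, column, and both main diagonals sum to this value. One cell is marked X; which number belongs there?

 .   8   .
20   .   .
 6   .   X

14

Column 1: 20 + 6 + ? = 36, so (1,1) = 10.
Row 1: 10 + 8 + ? = 36, so (1,3) = 18.
Using anti-diagonal: 18 + 6 + ? → (2,2) = 36 − 24 = 12.
From row 2, 36 − (20 + 12) gives (2,3) = 4.
From column 2, 36 − (8 + 12) gives (3,2) = 16.
Using column 3: 18 + 4 + ? → (3,3) = 36 − 22 = 14.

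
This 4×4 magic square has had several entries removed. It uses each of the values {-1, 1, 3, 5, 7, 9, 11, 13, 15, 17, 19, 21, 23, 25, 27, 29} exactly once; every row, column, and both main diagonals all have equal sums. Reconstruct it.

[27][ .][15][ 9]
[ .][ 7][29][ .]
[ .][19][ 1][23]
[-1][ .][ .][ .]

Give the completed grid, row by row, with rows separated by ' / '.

The 16 entries sum to 224, so each line sums to 224/4 = 56.
Row 1 must total 56; the given cells sum to 51, so (1,2) = 5.
The remaining cell in row 3 is (3,1) = 56 − 43 = 13.
Column 1 must total 56; the given cells sum to 39, so (2,1) = 17.
Using column 2: 5 + 7 + 19 + ? → (4,2) = 56 − 31 = 25.
Column 3: 15 + 29 + 1 + ? = 56, so (4,3) = 11.
Using main diagonal: 27 + 7 + 1 + ? → (4,4) = 56 − 35 = 21.
From row 2, 56 − (17 + 7 + 29) gives (2,4) = 3.

27 5 15 9 / 17 7 29 3 / 13 19 1 23 / -1 25 11 21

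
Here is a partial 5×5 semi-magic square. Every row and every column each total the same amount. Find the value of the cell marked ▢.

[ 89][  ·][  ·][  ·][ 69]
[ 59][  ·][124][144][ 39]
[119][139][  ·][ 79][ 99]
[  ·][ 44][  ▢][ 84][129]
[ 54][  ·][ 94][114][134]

64

Column 5 is complete and sums to 470; that is the magic constant.
The remaining cell in row 2 is (2,2) = 470 − 366 = 104.
The remaining cell in row 3 is (3,3) = 470 − 436 = 34.
Row 5 needs 470; the known cells sum to 396, so (5,2) = 74.
From column 1, 470 − (89 + 59 + 119 + 54) gives (4,1) = 149.
Column 2 needs 470; the known cells sum to 361, so (1,2) = 109.
From column 4, 470 − (144 + 79 + 84 + 114) gives (1,4) = 49.
Using row 1: 89 + 109 + 49 + 69 + ? → (1,3) = 470 − 316 = 154.
The remaining cell in row 4 is (4,3) = 470 − 406 = 64.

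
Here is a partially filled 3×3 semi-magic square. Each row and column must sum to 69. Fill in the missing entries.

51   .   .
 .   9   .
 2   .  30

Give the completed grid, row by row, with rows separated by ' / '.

51 23 -5 / 16 9 44 / 2 37 30

Row 3 needs 69; the known cells sum to 32, so (3,2) = 37.
Using column 1: 51 + 2 + ? → (2,1) = 69 − 53 = 16.
The remaining cell in column 2 is (1,2) = 69 − 46 = 23.
The remaining cell in row 1 is (1,3) = 69 − 74 = -5.
Using row 2: 16 + 9 + ? → (2,3) = 69 − 25 = 44.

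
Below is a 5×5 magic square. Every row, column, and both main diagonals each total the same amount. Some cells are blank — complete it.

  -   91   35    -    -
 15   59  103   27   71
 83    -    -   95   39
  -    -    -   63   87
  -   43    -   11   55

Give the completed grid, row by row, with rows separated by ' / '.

Row 2 is already complete: 15 + 59 + 103 + 27 + 71 = 275, so that is the magic constant.
Column 4: 27 + 95 + 63 + 11 + ? = 275, so (1,4) = 79.
Using column 5: 71 + 39 + 87 + 55 + ? → (1,5) = 275 − 252 = 23.
From row 1, 275 − (91 + 35 + 79 + 23) gives (1,1) = 47.
Main diagonal needs 275; the known cells sum to 224, so (3,3) = 51.
Using row 3: 83 + 51 + 95 + 39 + ? → (3,2) = 275 − 268 = 7.
Column 2 needs 275; the known cells sum to 200, so (4,2) = 75.
Anti-diagonal must total 275; the given cells sum to 176, so (5,1) = 99.
The remaining cell in row 5 is (5,3) = 275 − 208 = 67.
Using column 1: 47 + 15 + 83 + 99 + ? → (4,1) = 275 − 244 = 31.
Column 3 needs 275; the known cells sum to 256, so (4,3) = 19.

47 91 35 79 23 / 15 59 103 27 71 / 83 7 51 95 39 / 31 75 19 63 87 / 99 43 67 11 55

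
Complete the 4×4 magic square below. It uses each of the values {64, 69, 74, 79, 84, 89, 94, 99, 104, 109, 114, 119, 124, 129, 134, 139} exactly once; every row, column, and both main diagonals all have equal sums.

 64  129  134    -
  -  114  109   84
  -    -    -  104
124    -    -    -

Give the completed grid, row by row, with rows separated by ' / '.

The 16 entries sum to 1624, so each line sums to 1624/4 = 406.
Using row 1: 64 + 129 + 134 + ? → (1,4) = 406 − 327 = 79.
The remaining cell in row 2 is (2,1) = 406 − 307 = 99.
The remaining cell in column 1 is (3,1) = 406 − 287 = 119.
Column 4 needs 406; the known cells sum to 267, so (4,4) = 139.
Using main diagonal: 64 + 114 + 139 + ? → (3,3) = 406 − 317 = 89.
Anti-diagonal must total 406; the given cells sum to 312, so (3,2) = 94.
The remaining cell in column 2 is (4,2) = 406 − 337 = 69.
Column 3: 134 + 109 + 89 + ? = 406, so (4,3) = 74.

64 129 134 79 / 99 114 109 84 / 119 94 89 104 / 124 69 74 139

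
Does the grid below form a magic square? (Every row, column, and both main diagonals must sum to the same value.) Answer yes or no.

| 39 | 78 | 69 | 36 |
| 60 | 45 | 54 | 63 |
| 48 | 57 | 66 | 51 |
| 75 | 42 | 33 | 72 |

Row 1: 39 + 78 + 69 + 36 = 222.
Row 2: 60 + 45 + 54 + 63 = 222.
Row 3: 48 + 57 + 66 + 51 = 222.
Row 4: 75 + 42 + 33 + 72 = 222.
Column 1: 39 + 60 + 48 + 75 = 222.
Column 2: 78 + 45 + 57 + 42 = 222.
Column 3: 69 + 54 + 66 + 33 = 222.
Column 4: 36 + 63 + 51 + 72 = 222.
Main diagonal: 39 + 45 + 66 + 72 = 222.
Anti-diagonal: 36 + 54 + 57 + 75 = 222.
All lines sum to 222.

Yes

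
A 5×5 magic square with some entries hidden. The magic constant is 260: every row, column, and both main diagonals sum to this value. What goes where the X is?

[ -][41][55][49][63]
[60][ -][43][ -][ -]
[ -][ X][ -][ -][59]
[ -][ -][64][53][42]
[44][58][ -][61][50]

Row 1 needs 260; the known cells sum to 208, so (1,1) = 52.
Row 5 must total 260; the given cells sum to 213, so (5,3) = 47.
From column 3, 260 − (55 + 43 + 64 + 47) gives (3,3) = 51.
The remaining cell in column 5 is (2,5) = 260 − 214 = 46.
Main diagonal needs 260; the known cells sum to 206, so (2,2) = 54.
Row 2 must total 260; the given cells sum to 203, so (2,4) = 57.
Column 4: 49 + 57 + 53 + 61 + ? = 260, so (3,4) = 40.
From anti-diagonal, 260 − (63 + 57 + 51 + 44) gives (4,2) = 45.
Row 4 needs 260; the known cells sum to 204, so (4,1) = 56.
Column 1 must total 260; the given cells sum to 212, so (3,1) = 48.
The remaining cell in column 2 is (3,2) = 260 − 198 = 62.

62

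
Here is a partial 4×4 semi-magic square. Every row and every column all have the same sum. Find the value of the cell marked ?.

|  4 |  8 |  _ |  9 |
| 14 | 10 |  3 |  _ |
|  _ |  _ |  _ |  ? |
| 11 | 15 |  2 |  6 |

Row 4 is complete and sums to 34; that is the magic constant.
The remaining cell in row 1 is (1,3) = 34 − 21 = 13.
The remaining cell in row 2 is (2,4) = 34 − 27 = 7.
Using column 1: 4 + 14 + 11 + ? → (3,1) = 34 − 29 = 5.
Column 2 must total 34; the given cells sum to 33, so (3,2) = 1.
Column 3: 13 + 3 + 2 + ? = 34, so (3,3) = 16.
Column 4 must total 34; the given cells sum to 22, so (3,4) = 12.

12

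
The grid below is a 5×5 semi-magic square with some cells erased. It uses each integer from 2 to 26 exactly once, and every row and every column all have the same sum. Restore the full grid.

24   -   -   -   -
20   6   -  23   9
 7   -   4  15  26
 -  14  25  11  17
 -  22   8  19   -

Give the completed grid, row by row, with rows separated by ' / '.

24 10 21 2 13 / 20 6 12 23 9 / 7 18 4 15 26 / 3 14 25 11 17 / 16 22 8 19 5

The entries are 2 through 26, which sum to 350, so each line sums to 350/5 = 70.
Row 2 needs 70; the known cells sum to 58, so (2,3) = 12.
Row 3: 7 + 4 + 15 + 26 + ? = 70, so (3,2) = 18.
Row 4: 14 + 25 + 11 + 17 + ? = 70, so (4,1) = 3.
The remaining cell in column 1 is (5,1) = 70 − 54 = 16.
The remaining cell in column 2 is (1,2) = 70 − 60 = 10.
Column 3 needs 70; the known cells sum to 49, so (1,3) = 21.
Using column 4: 23 + 15 + 11 + 19 + ? → (1,4) = 70 − 68 = 2.
From row 1, 70 − (24 + 10 + 21 + 2) gives (1,5) = 13.
The remaining cell in row 5 is (5,5) = 70 − 65 = 5.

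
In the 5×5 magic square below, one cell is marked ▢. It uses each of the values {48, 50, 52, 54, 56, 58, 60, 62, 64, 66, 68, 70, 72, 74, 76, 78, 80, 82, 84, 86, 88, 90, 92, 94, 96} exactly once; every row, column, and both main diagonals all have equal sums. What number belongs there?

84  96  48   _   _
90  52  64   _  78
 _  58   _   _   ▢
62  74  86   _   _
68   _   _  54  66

The 25 entries sum to 1800, so each line sums to 1800/5 = 360.
The remaining cell in row 2 is (2,4) = 360 − 284 = 76.
Column 1 must total 360; the given cells sum to 304, so (3,1) = 56.
The remaining cell in column 2 is (5,2) = 360 − 280 = 80.
Using row 5: 68 + 80 + 54 + 66 + ? → (5,3) = 360 − 268 = 92.
The remaining cell in column 3 is (3,3) = 360 − 290 = 70.
Main diagonal must total 360; the given cells sum to 272, so (4,4) = 88.
Anti-diagonal must total 360; the given cells sum to 288, so (1,5) = 72.
Row 1 needs 360; the known cells sum to 300, so (1,4) = 60.
Using row 4: 62 + 74 + 86 + 88 + ? → (4,5) = 360 − 310 = 50.
Column 4 must total 360; the given cells sum to 278, so (3,4) = 82.
The remaining cell in column 5 is (3,5) = 360 − 266 = 94.

94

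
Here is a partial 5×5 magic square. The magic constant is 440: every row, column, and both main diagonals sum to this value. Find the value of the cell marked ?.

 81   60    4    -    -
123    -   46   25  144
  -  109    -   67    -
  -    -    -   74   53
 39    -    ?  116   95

Row 2: 123 + 46 + 25 + 144 + ? = 440, so (2,2) = 102.
Column 4: 25 + 67 + 74 + 116 + ? = 440, so (1,4) = 158.
Main diagonal needs 440; the known cells sum to 352, so (3,3) = 88.
Row 1 must total 440; the given cells sum to 303, so (1,5) = 137.
Column 5 needs 440; the known cells sum to 429, so (3,5) = 11.
From anti-diagonal, 440 − (137 + 25 + 88 + 39) gives (4,2) = 151.
The remaining cell in row 3 is (3,1) = 440 − 275 = 165.
Using column 1: 81 + 123 + 165 + 39 + ? → (4,1) = 440 − 408 = 32.
Column 2: 60 + 102 + 109 + 151 + ? = 440, so (5,2) = 18.
Row 4 needs 440; the known cells sum to 310, so (4,3) = 130.
The remaining cell in row 5 is (5,3) = 440 − 268 = 172.

172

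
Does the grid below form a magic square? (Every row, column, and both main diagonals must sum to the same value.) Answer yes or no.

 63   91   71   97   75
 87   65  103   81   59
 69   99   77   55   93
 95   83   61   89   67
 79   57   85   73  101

Row 1: 63 + 91 + 71 + 97 + 75 = 397.
Row 2: 87 + 65 + 103 + 81 + 59 = 395.
Row 3: 69 + 99 + 77 + 55 + 93 = 393.
Row 4: 95 + 83 + 61 + 89 + 67 = 395.
Row 5: 79 + 57 + 85 + 73 + 101 = 395.
Column 1: 63 + 87 + 69 + 95 + 79 = 393.
Column 2: 91 + 65 + 99 + 83 + 57 = 395.
Column 3: 71 + 103 + 77 + 61 + 85 = 397.
Column 4: 97 + 81 + 55 + 89 + 73 = 395.
Column 5: 75 + 59 + 93 + 67 + 101 = 395.
Main diagonal: 63 + 65 + 77 + 89 + 101 = 395.
Anti-diagonal: 75 + 81 + 77 + 83 + 79 = 395.

No — row 1 sums to 397 but column 2 sums to 395.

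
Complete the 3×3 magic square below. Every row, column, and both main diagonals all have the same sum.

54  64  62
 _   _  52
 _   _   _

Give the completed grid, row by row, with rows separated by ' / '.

Row 1 is already complete: 54 + 64 + 62 = 180, so that is the magic constant.
Column 3 must total 180; the given cells sum to 114, so (3,3) = 66.
Using main diagonal: 54 + 66 + ? → (2,2) = 180 − 120 = 60.
Anti-diagonal must total 180; the given cells sum to 122, so (3,1) = 58.
Row 2: 60 + 52 + ? = 180, so (2,1) = 68.
Using row 3: 58 + 66 + ? → (3,2) = 180 − 124 = 56.

54 64 62 / 68 60 52 / 58 56 66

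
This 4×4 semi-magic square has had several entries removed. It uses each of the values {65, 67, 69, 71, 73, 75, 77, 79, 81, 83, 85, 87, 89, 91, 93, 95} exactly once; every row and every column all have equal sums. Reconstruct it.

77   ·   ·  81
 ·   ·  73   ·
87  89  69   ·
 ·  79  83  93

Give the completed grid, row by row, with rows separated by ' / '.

The 16 entries sum to 1280, so each line sums to 1280/4 = 320.
Using row 3: 87 + 89 + 69 + ? → (3,4) = 320 − 245 = 75.
Using row 4: 79 + 83 + 93 + ? → (4,1) = 320 − 255 = 65.
Using column 1: 77 + 87 + 65 + ? → (2,1) = 320 − 229 = 91.
Column 3: 73 + 69 + 83 + ? = 320, so (1,3) = 95.
From column 4, 320 − (81 + 75 + 93) gives (2,4) = 71.
Row 1: 77 + 95 + 81 + ? = 320, so (1,2) = 67.
Row 2 must total 320; the given cells sum to 235, so (2,2) = 85.

77 67 95 81 / 91 85 73 71 / 87 89 69 75 / 65 79 83 93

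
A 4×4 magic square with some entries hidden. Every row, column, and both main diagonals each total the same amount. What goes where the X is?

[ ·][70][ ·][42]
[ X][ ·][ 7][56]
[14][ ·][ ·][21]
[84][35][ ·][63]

Column 4 is complete and sums to 182; that is the magic constant.
Row 4 must total 182; the given cells sum to 182, so (4,3) = 0.
From anti-diagonal, 182 − (42 + 7 + 84) gives (3,2) = 49.
The remaining cell in row 3 is (3,3) = 182 − 84 = 98.
From column 2, 182 − (70 + 49 + 35) gives (2,2) = 28.
From column 3, 182 − (7 + 98 + 0) gives (1,3) = 77.
From main diagonal, 182 − (28 + 98 + 63) gives (1,1) = -7.
From row 2, 182 − (28 + 7 + 56) gives (2,1) = 91.

91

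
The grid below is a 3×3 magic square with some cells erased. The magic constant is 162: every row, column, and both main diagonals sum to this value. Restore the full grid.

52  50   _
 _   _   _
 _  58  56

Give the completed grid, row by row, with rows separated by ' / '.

Row 1 must total 162; the given cells sum to 102, so (1,3) = 60.
From row 3, 162 − (58 + 56) gives (3,1) = 48.
Column 1: 52 + 48 + ? = 162, so (2,1) = 62.
Column 2 needs 162; the known cells sum to 108, so (2,2) = 54.
The remaining cell in column 3 is (2,3) = 162 − 116 = 46.

52 50 60 / 62 54 46 / 48 58 56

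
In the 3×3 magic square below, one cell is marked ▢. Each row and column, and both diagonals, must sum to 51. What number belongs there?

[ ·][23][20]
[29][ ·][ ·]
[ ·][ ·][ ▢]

26

From row 1, 51 − (23 + 20) gives (1,1) = 8.
Column 1: 8 + 29 + ? = 51, so (3,1) = 14.
Anti-diagonal needs 51; the known cells sum to 34, so (2,2) = 17.
Row 2 needs 51; the known cells sum to 46, so (2,3) = 5.
The remaining cell in column 2 is (3,2) = 51 − 40 = 11.
From column 3, 51 − (20 + 5) gives (3,3) = 26.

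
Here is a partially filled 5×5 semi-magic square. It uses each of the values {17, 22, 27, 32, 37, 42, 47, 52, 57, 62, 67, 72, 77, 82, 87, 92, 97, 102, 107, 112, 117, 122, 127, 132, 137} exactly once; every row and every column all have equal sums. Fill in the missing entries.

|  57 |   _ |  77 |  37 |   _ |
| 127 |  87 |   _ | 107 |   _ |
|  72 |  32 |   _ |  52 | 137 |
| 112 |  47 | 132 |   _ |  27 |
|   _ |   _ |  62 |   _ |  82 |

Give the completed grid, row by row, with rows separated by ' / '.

57 117 77 37 97 / 127 87 22 107 42 / 72 32 92 52 137 / 112 47 132 67 27 / 17 102 62 122 82

The 25 entries sum to 1925, so each line sums to 1925/5 = 385.
Row 3 needs 385; the known cells sum to 293, so (3,3) = 92.
Row 4 needs 385; the known cells sum to 318, so (4,4) = 67.
Column 1 needs 385; the known cells sum to 368, so (5,1) = 17.
Column 3 must total 385; the given cells sum to 363, so (2,3) = 22.
Column 4 needs 385; the known cells sum to 263, so (5,4) = 122.
The remaining cell in row 2 is (2,5) = 385 − 343 = 42.
The remaining cell in row 5 is (5,2) = 385 − 283 = 102.
Using column 2: 87 + 32 + 47 + 102 + ? → (1,2) = 385 − 268 = 117.
From column 5, 385 − (42 + 137 + 27 + 82) gives (1,5) = 97.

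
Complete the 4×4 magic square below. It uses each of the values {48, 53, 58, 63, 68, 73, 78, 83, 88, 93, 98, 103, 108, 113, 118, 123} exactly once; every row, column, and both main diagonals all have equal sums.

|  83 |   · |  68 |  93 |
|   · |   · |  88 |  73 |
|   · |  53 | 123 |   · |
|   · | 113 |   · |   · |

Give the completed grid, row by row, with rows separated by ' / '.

The 16 entries sum to 1368, so each line sums to 1368/4 = 342.
Row 1 must total 342; the given cells sum to 244, so (1,2) = 98.
Column 2 must total 342; the given cells sum to 264, so (2,2) = 78.
The remaining cell in column 3 is (4,3) = 342 − 279 = 63.
From main diagonal, 342 − (83 + 78 + 123) gives (4,4) = 58.
Anti-diagonal must total 342; the given cells sum to 234, so (4,1) = 108.
Using row 2: 78 + 88 + 73 + ? → (2,1) = 342 − 239 = 103.
Using column 1: 83 + 103 + 108 + ? → (3,1) = 342 − 294 = 48.
Column 4 needs 342; the known cells sum to 224, so (3,4) = 118.

83 98 68 93 / 103 78 88 73 / 48 53 123 118 / 108 113 63 58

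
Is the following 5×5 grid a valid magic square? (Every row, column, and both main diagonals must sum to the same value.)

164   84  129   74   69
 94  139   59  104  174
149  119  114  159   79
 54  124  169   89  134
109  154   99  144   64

Row 1: 164 + 84 + 129 + 74 + 69 = 520.
Row 2: 94 + 139 + 59 + 104 + 174 = 570.
Row 3: 149 + 119 + 114 + 159 + 79 = 620.
Row 4: 54 + 124 + 169 + 89 + 134 = 570.
Row 5: 109 + 154 + 99 + 144 + 64 = 570.
Column 1: 164 + 94 + 149 + 54 + 109 = 570.
Column 2: 84 + 139 + 119 + 124 + 154 = 620.
Column 3: 129 + 59 + 114 + 169 + 99 = 570.
Column 4: 74 + 104 + 159 + 89 + 144 = 570.
Column 5: 69 + 174 + 79 + 134 + 64 = 520.
Main diagonal: 164 + 139 + 114 + 89 + 64 = 570.
Anti-diagonal: 69 + 104 + 114 + 124 + 109 = 520.

No — row 1 sums to 520 but row 5 sums to 570.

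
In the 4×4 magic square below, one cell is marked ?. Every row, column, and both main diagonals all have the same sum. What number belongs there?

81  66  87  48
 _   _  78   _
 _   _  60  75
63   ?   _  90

72

Row 1 is complete and sums to 282; that is the magic constant.
Column 3 must total 282; the given cells sum to 225, so (4,3) = 57.
Column 4 needs 282; the known cells sum to 213, so (2,4) = 69.
Main diagonal needs 282; the known cells sum to 231, so (2,2) = 51.
The remaining cell in anti-diagonal is (3,2) = 282 − 189 = 93.
Row 2 must total 282; the given cells sum to 198, so (2,1) = 84.
From row 3, 282 − (93 + 60 + 75) gives (3,1) = 54.
Row 4: 63 + 57 + 90 + ? = 282, so (4,2) = 72.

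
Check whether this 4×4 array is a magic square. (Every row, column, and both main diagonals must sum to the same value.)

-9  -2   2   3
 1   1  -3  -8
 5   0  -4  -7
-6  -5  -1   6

Row 1: -9 + (-2) + 2 + 3 = -6.
Row 2: 1 + 1 + (-3) + (-8) = -9.
Row 3: 5 + 0 + (-4) + (-7) = -6.
Row 4: -6 + (-5) + (-1) + 6 = -6.
Column 1: -9 + 1 + 5 + (-6) = -9.
Column 2: -2 + 1 + 0 + (-5) = -6.
Column 3: 2 + (-3) + (-4) + (-1) = -6.
Column 4: 3 + (-8) + (-7) + 6 = -6.
Main diagonal: -9 + 1 + (-4) + 6 = -6.
Anti-diagonal: 3 + (-3) + 0 + (-6) = -6.

No — main diagonal sums to -6 but column 1 sums to -9.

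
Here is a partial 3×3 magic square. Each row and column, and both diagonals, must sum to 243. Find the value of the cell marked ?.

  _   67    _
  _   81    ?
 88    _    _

109

Column 2: 67 + 81 + ? = 243, so (3,2) = 95.
Anti-diagonal must total 243; the given cells sum to 169, so (1,3) = 74.
From row 1, 243 − (67 + 74) gives (1,1) = 102.
The remaining cell in row 3 is (3,3) = 243 − 183 = 60.
Column 1 must total 243; the given cells sum to 190, so (2,1) = 53.
Column 3 must total 243; the given cells sum to 134, so (2,3) = 109.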